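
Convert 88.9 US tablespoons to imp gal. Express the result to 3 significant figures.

0.289 imp gal

1 US tbsp = 0.00325263 imperial gallons.
So 88.9 × 0.00325263 ≈ 0.289 imp gal.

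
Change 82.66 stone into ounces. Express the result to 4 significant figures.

1 stone = 224.000 oz.
Thus 82.66 × 224.000 ≈ 18520 oz.

18520 oz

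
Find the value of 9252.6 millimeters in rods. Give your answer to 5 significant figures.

1.8398 rods

1 mm = 0.000198839 rods.
So 9252.6 × 0.000198839 ≈ 1.8398 rod.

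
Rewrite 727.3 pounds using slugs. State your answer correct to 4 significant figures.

1 pound = 0.0310810 slug.
Then 727.3 × 0.0310810 ≈ 22.61 slug.

22.61 slug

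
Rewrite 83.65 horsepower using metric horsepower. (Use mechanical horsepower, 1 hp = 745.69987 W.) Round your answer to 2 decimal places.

1 horsepower = 1.01387 PS.
So 83.65 × 1.01387 ≈ 84.81 PS.

84.81 PS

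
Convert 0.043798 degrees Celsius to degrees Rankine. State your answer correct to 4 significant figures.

°R = (°C + 273.15) × 9/5.
Applying the formula gives 491.7 °R.

491.7 degrees Rankine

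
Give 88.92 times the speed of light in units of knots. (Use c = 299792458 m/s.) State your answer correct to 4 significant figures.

1 speed of light = 5.82750e+8 kn.
So 88.92 × 5.82750e+8 ≈ 5.182e+10 kn.

5.182e+10 knots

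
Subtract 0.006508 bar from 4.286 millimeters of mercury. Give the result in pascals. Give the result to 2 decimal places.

4.286 mmHg = 571.420 Pa and 0.006508 bar = 650.800 Pa.
571.420 − 650.800 ≈ -79.38 Pa.

-79.38 pascals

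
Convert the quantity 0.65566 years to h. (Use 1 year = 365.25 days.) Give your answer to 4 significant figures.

5748 h

1 year = 8766.00 hours.
So 0.65566 × 8766.00 ≈ 5748 h.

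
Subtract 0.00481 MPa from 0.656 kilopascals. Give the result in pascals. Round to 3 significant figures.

-4150 pascals

0.656 kPa = 656.000 Pa and 0.00481 MPa = 4810.00 Pa.
656.000 − 4810.00 ≈ -4150 Pa.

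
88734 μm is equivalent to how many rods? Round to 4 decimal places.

1 micrometer = 1.98839 × 10^-7 rods.
88734 × 1.98839 × 10^-7 ≈ 0.0176 rod.

0.0176 rods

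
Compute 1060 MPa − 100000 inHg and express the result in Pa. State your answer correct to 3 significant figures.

7.21e+8 Pa

1060 MPa = 1.06000e+9 Pa and 100000 inHg = 3.38639e+8 Pa.
1.06000e+9 − 3.38639e+8 ≈ 7.21e+8 Pa.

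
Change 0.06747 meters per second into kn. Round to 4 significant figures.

0.1312 kn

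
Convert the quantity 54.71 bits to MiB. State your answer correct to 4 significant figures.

6.522 × 10^-6 MiB

1 bit = 1.19209 × 10^-7 MiB.
54.71 × 1.19209 × 10^-7 ≈ 6.522 × 10^-6 MiB.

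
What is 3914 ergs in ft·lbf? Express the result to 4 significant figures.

0.0002887 ft·lbf

1 erg = 7.37562 × 10^-8 ft·lbf.
3914 × 7.37562 × 10^-8 ≈ 0.0002887 ft·lbf.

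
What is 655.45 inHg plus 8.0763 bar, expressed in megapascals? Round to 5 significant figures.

655.45 inHg = 2.21961 MPa and 8.0763 bar = 0.807630 MPa.
2.21961 + 0.807630 ≈ 3.0272 MPa.

3.0272 megapascals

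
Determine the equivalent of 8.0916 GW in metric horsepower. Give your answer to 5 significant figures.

1.1002 × 10^7 PS

1 GW = 1.35962 × 10^6 metric horsepower.
8.0916 × 1.35962 × 10^6 ≈ 1.1002 × 10^7 PS.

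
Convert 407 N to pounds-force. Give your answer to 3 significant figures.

91.5 lbf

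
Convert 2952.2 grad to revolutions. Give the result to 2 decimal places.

7.38 revolutions

1 grad = 0.00250000 rev.
Thus 2952.2 × 0.00250000 ≈ 7.38 rev.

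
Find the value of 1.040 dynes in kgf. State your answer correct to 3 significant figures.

1.06e-6 kgf

1 dyne = 1.01972e-6 kgf.
Thus 1.040 × 1.01972e-6 ≈ 1.06e-6 kgf.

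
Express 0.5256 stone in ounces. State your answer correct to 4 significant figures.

1 st = 224.000 ounces.
So 0.5256 × 224.000 ≈ 117.7 oz.

117.7 oz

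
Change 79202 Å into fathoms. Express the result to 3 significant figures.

4.33 × 10^-6 fathom

1 angstrom = 5.46807 × 10^-11 fathom.
Then 79202 × 5.46807 × 10^-11 ≈ 4.33 × 10^-6 fathom.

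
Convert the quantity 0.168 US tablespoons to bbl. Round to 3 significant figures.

1.56e-5 bbl

1 US tbsp = 9.30060e-5 oil barrels.
So 0.168 × 9.30060e-5 ≈ 1.56e-5 bbl.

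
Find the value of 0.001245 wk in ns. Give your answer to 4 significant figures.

7.530 × 10^11 nanoseconds

1 week = 6.04800 × 10^14 ns.
Thus 0.001245 × 6.04800 × 10^14 ≈ 7.530 × 10^11 ns.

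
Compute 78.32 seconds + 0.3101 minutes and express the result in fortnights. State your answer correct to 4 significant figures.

78.32 s = 6.47487e-5 fortnight and 0.3101 min = 1.53819e-5 fortnight.
6.47487e-5 + 1.53819e-5 ≈ 8.013e-5 fortnight.

8.013e-5 fortnights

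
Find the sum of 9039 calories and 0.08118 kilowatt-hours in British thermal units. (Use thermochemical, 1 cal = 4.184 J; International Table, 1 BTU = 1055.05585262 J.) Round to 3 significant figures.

313 BTU

9039 cal = 35.8457 BTU and 0.08118 kWh = 276.998 BTU.
35.8457 + 276.998 ≈ 313 BTU.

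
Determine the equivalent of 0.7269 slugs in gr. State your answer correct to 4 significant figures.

163700 gr

1 slug = 225218 gr.
0.7269 × 225218 ≈ 163700 gr.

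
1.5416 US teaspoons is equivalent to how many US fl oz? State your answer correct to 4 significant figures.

0.2569 US fluid ounces

1 US tsp = 0.166667 US fl oz.
1.5416 × 0.166667 ≈ 0.2569 US fl oz.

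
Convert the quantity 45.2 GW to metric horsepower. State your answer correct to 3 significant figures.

6.15 × 10^7 metric horsepower

1 GW = 1.35962 × 10^6 PS.
Thus 45.2 × 1.35962 × 10^6 ≈ 6.15 × 10^7 PS.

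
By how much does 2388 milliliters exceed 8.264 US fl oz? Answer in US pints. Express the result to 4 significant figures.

2388 mL = 5.04674 US pt and 8.264 US fl oz = 0.516500 US pt.
5.04674 − 0.516500 ≈ 4.530 US pt.

4.530 US pt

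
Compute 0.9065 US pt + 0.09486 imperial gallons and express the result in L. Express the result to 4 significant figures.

0.9065 US pt = 0.428934 L and 0.09486 imp gal = 0.431242 L.
0.428934 + 0.431242 ≈ 0.8602 L.

0.8602 L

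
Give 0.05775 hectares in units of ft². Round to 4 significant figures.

1 ha = 107639 ft².
Then 0.05775 × 107639 ≈ 6216 ft².

6216 ft²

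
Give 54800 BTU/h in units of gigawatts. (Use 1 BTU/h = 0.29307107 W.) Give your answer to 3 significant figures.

1.61 × 10^-5 GW

1 BTU per hour = 2.93071 × 10^-10 gigawatts.
Then 54800 × 2.93071 × 10^-10 ≈ 1.61 × 10^-5 GW.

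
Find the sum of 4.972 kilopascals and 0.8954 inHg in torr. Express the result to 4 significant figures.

60.04 torr

4.972 kPa = 37.2931 torr and 0.8954 inHg = 22.7432 torr.
37.2931 + 22.7432 ≈ 60.04 torr.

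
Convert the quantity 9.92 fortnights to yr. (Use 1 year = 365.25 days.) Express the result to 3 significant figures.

1 fortnight = 0.0383299 yr.
Thus 9.92 × 0.0383299 ≈ 0.380 yr.

0.380 yr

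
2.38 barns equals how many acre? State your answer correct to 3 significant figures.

5.88e-32 acres

1 barn = 2.47105e-32 acre.
Thus 2.38 × 2.47105e-32 ≈ 5.88e-32 acre.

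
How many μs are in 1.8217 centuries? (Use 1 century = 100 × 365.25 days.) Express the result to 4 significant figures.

5.749e+15 microseconds

1 century = 3.15576e+15 microseconds.
So 1.8217 × 3.15576e+15 ≈ 5.749e+15 μs.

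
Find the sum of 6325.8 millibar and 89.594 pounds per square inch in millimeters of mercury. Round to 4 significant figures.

9378 mmHg

6325.8 mbar = 4744.74 mmHg and 89.594 psi = 4633.35 mmHg.
4744.74 + 4633.35 ≈ 9378 mmHg.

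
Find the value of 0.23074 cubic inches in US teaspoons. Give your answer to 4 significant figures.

0.7671 US teaspoons

1 in³ = 3.32468 US tsp.
0.23074 × 3.32468 ≈ 0.7671 US tsp.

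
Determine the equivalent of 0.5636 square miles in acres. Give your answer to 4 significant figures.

360.7 acre

1 square mile = 640.000 acre.
0.5636 × 640.000 ≈ 360.7 acre.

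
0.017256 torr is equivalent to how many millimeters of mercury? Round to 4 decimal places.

1 torr = 1.00000 millimeters of mercury.
Then 0.017256 × 1.00000 ≈ 0.0173 mmHg.

0.0173 mmHg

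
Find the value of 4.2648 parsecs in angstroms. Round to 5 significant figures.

1 parsec = 3.08568 × 10^26 Å.
4.2648 × 3.08568 × 10^26 ≈ 1.3160 × 10^27 Å.

1.3160 × 10^27 angstroms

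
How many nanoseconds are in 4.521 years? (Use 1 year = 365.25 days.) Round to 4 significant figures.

1 year = 3.15576 × 10^16 ns.
Then 4.521 × 3.15576 × 10^16 ≈ 1.427 × 10^17 ns.

1.427 × 10^17 nanoseconds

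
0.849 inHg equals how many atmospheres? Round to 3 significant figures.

0.0284 atm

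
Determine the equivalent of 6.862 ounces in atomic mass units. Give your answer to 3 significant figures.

1.17 × 10^26 u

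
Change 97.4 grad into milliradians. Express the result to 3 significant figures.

1 gradian = 15.7080 milliradians.
Then 97.4 × 15.7080 ≈ 1530 mrad.

1530 mrad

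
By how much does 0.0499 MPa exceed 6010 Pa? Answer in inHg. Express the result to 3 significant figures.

13.0 inHg

0.0499 MPa = 14.7355 inHg and 6010 Pa = 1.77475 inHg.
14.7355 − 1.77475 ≈ 13.0 inHg.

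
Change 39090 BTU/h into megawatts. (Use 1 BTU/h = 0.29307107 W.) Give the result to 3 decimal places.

1 BTU per hour = 2.93071 × 10^-7 MW.
Then 39090 × 2.93071 × 10^-7 ≈ 0.011 MW.

0.011 MW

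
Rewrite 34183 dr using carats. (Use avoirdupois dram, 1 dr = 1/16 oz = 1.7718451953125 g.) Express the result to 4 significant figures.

302800 ct

1 dr = 8.85923 carats.
Thus 34183 × 8.85923 ≈ 302800 ct.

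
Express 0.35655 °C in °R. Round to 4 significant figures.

492.3 degrees Rankine

°R = (°C + 273.15) × 9/5.
Applying the formula gives 492.3 °R.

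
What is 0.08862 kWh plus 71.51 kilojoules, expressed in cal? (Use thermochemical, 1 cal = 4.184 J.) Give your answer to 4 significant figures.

93340 cal

0.08862 kWh = 76250.5 cal and 71.51 kJ = 17091.3 cal.
76250.5 + 17091.3 ≈ 93340 cal.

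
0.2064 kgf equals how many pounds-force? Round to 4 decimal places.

0.4550 pounds-force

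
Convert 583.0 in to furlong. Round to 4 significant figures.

0.07361 furlongs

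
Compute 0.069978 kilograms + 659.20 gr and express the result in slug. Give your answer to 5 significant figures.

0.0077220 slugs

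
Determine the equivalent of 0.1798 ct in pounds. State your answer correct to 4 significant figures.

7.928 × 10^-5 lb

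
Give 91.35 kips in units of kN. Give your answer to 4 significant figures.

1 kip = 4.44822 kilonewtons.
91.35 × 4.44822 ≈ 406.3 kN.

406.3 kilonewtons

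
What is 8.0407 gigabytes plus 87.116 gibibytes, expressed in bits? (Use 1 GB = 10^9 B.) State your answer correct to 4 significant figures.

8.126e+11 bits

8.0407 GB = 6.43256e+10 bit and 87.116 GiB = 7.48321e+11 bit.
6.43256e+10 + 7.48321e+11 ≈ 8.126e+11 bit.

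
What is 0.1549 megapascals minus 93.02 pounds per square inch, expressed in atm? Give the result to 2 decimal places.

-4.80 atm

0.1549 MPa = 1.52874 atm and 93.02 psi = 6.32964 atm.
1.52874 − 6.32964 ≈ -4.80 atm.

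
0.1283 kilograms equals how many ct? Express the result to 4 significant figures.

641.5 carats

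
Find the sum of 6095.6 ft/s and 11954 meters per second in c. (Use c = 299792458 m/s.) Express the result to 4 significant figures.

6095.6 ft/s = 6.19742e-6 c and 11954 m/s = 3.98743e-5 c.
6.19742e-6 + 3.98743e-5 ≈ 4.607e-5 c.

4.607e-5 c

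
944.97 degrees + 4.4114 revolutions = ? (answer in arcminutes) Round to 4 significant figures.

944.97 ° = 56698.2 arcmin and 4.4114 rev = 95286.2 arcmin.
56698.2 + 95286.2 ≈ 152000 arcmin.

152000 arcminutes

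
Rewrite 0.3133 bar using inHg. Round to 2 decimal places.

9.25 inHg

1 bar = 29.5300 inHg.
0.3133 × 29.5300 ≈ 9.25 inHg.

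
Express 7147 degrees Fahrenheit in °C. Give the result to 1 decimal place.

°F = °C × 9/5 + 32.
Applying the formula gives 3952.8 °C.

3952.8 degrees Celsius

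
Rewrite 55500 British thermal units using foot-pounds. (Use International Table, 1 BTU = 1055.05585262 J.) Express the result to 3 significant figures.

4.32e+7 ft·lbf

1 BTU = 778.169 ft·lbf.
55500 × 778.169 ≈ 4.32e+7 ft·lbf.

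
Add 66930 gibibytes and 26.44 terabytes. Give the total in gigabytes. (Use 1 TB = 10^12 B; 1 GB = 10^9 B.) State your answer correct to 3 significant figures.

98300 GB

66930 GiB = 71865.5 GB and 26.44 TB = 26440.0 GB.
71865.5 + 26440.0 ≈ 98300 GB.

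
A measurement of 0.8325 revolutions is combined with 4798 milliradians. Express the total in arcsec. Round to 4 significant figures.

2.069 × 10^6 arcsec

0.8325 rev = 1.07892 × 10^6 arcsec and 4798 mrad = 989659 arcsec.
1.07892 × 10^6 + 989659 ≈ 2.069 × 10^6 arcsec.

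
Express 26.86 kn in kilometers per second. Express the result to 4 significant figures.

1 kn = 0.000514444 km/s.
26.86 × 0.000514444 ≈ 0.01382 km/s.

0.01382 km/s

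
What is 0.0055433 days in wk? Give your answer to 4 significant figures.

0.0007919 wk

1 day = 0.142857 wk.
So 0.0055433 × 0.142857 ≈ 0.0007919 wk.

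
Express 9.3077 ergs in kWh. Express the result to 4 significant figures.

1 erg = 2.77778e-14 kilowatt-hours.
9.3077 × 2.77778e-14 ≈ 2.585e-13 kWh.

2.585e-13 kilowatt-hours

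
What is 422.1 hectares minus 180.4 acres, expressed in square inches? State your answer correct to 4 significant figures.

422.1 ha = 6.54256 × 10^9 in² and 180.4 acre = 1.13158 × 10^9 in².
6.54256 × 10^9 − 1.13158 × 10^9 ≈ 5.411 × 10^9 in².

5.411 × 10^9 square inches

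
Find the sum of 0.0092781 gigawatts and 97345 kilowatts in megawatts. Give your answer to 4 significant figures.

0.0092781 GW = 9.27810 MW and 97345 kW = 97.3450 MW.
9.27810 + 97.3450 ≈ 106.6 MW.

106.6 megawatts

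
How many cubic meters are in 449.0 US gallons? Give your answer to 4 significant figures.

1 US gallon = 0.00378541 cubic meters.
So 449.0 × 0.00378541 ≈ 1.700 m³.

1.700 m³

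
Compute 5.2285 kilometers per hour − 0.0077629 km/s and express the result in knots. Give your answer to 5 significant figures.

-12.267 kn

5.2285 km/h = 2.82316 kn and 0.0077629 km/s = 15.0899 kn.
2.82316 − 15.0899 ≈ -12.267 kn.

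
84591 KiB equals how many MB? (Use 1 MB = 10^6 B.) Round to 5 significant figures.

86.621 megabytes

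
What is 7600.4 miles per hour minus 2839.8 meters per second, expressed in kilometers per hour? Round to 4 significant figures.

7600.4 mph = 12231.7 km/h and 2839.8 m/s = 10223.3 km/h.
12231.7 − 10223.3 ≈ 2008 km/h.

2008 kilometers per hour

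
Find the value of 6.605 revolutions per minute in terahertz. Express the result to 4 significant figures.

1.101 × 10^-13 terahertz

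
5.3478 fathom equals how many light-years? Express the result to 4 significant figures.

1.034 × 10^-15 ly

1 fathom = 1.93304 × 10^-16 light-years.
5.3478 × 1.93304 × 10^-16 ≈ 1.034 × 10^-15 ly.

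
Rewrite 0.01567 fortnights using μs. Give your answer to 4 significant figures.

1.895e+10 μs

1 fortnight = 1.20960e+12 μs.
So 0.01567 × 1.20960e+12 ≈ 1.895e+10 μs.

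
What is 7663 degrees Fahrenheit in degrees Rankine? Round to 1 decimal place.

°R = °F + 459.67.
Applying the formula gives 8122.7 °R.

8122.7 degrees Rankine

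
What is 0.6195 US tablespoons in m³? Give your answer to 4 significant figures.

9.160 × 10^-6 m³

1 US tbsp = 1.47868 × 10^-5 cubic meters.
Then 0.6195 × 1.47868 × 10^-5 ≈ 9.160 × 10^-6 m³.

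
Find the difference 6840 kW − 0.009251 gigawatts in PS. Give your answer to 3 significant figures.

-3280 PS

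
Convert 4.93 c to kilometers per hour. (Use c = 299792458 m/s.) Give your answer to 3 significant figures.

1 speed of light = 1.07925e+9 km/h.
So 4.93 × 1.07925e+9 ≈ 5.32e+9 km/h.

5.32e+9 km/h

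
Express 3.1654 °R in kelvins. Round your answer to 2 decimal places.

1.76 kelvins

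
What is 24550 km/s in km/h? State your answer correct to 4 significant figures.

8.838e+7 km/h

1 kilometer per second = 3600.00 km/h.
Then 24550 × 3600.00 ≈ 8.838e+7 km/h.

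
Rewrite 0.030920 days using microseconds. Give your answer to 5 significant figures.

1 day = 8.64000e+10 μs.
0.030920 × 8.64000e+10 ≈ 2.6715e+9 μs.

2.6715e+9 μs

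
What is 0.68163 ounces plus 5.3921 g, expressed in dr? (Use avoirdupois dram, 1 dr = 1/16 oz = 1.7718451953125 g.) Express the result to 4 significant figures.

13.95 dr

0.68163 oz = 10.9061 dr and 5.3921 g = 3.04321 dr.
10.9061 + 3.04321 ≈ 13.95 dr.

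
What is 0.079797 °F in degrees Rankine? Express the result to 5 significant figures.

459.75 degrees Rankine

°R = °F + 459.67.
Applying the formula gives 459.75 °R.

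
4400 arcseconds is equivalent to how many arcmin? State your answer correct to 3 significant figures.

73.3 arcminutes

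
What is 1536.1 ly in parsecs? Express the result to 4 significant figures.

1 ly = 0.306601 pc.
Then 1536.1 × 0.306601 ≈ 471.0 pc.

471.0 pc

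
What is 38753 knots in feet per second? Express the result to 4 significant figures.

65410 ft/s

1 knot = 1.68781 ft/s.
Thus 38753 × 1.68781 ≈ 65410 ft/s.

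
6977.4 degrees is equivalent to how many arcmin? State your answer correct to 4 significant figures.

418600 arcmin

1 degree = 60.0000 arcmin.
Then 6977.4 × 60.0000 ≈ 418600 arcmin.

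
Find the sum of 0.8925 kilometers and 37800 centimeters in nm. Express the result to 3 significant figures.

0.8925 km = 8.92500 × 10^11 nm and 37800 cm = 3.78000 × 10^11 nm.
8.92500 × 10^11 + 3.78000 × 10^11 ≈ 1.27 × 10^12 nm.

1.27 × 10^12 nm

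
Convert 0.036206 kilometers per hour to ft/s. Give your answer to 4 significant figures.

1 kilometer per hour = 0.911344 ft/s.
Then 0.036206 × 0.911344 ≈ 0.03300 ft/s.

0.03300 feet per second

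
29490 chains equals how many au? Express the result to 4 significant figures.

1 chain = 1.34473 × 10^-10 au.
So 29490 × 1.34473 × 10^-10 ≈ 3.966 × 10^-6 au.

3.966 × 10^-6 au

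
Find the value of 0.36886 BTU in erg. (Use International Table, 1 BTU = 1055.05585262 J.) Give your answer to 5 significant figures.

3.8917e+9 ergs

1 BTU = 1.05506e+10 ergs.
0.36886 × 1.05506e+10 ≈ 3.8917e+9 erg.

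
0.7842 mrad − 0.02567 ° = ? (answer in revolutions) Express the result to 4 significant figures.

5.350e-5 rev

0.7842 mrad = 0.000124809 rev and 0.02567 ° = 7.13056e-5 rev.
0.000124809 − 7.13056e-5 ≈ 5.350e-5 rev.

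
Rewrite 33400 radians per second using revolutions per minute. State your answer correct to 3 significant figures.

319000 revolutions per minute

1 radian per second = 9.54930 rpm.
33400 × 9.54930 ≈ 319000 rpm.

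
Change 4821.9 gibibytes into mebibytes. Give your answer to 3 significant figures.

1 GiB = 1024.00 mebibytes.
So 4821.9 × 1024.00 ≈ 4.94 × 10^6 MiB.

4.94 × 10^6 MiB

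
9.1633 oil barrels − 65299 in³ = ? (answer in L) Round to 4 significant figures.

386.8 liters

9.1633 bbl = 1456.85 L and 65299 in³ = 1070.06 L.
1456.85 − 1070.06 ≈ 386.8 L.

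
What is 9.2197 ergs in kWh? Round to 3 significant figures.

2.56 × 10^-13 kWh

1 erg = 2.77778 × 10^-14 kilowatt-hours.
Then 9.2197 × 2.77778 × 10^-14 ≈ 2.56 × 10^-13 kWh.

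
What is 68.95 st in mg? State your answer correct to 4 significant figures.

1 stone = 6.35029e+6 mg.
Thus 68.95 × 6.35029e+6 ≈ 4.379e+8 mg.

4.379e+8 mg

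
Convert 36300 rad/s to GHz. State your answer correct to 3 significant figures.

5.78e-6 GHz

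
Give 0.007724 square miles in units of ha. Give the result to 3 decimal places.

1 square mile = 258.999 hectares.
0.007724 × 258.999 ≈ 2.001 ha.

2.001 ha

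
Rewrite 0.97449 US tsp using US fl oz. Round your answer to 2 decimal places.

0.16 US fluid ounces

1 US tsp = 0.166667 US fluid ounces.
Thus 0.97449 × 0.166667 ≈ 0.16 US fl oz.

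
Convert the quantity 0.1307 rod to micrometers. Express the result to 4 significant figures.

1 rod = 5.02920 × 10^6 micrometers.
So 0.1307 × 5.02920 × 10^6 ≈ 657300 μm.

657300 μm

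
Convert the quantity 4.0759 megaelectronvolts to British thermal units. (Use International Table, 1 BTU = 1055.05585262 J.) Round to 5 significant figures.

1 MeV = 1.51857 × 10^-16 BTU.
So 4.0759 × 1.51857 × 10^-16 ≈ 6.1895 × 10^-16 BTU.

6.1895 × 10^-16 British thermal units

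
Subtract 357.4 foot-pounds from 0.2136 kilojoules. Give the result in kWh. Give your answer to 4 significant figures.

0.2136 kJ = 5.93333 × 10^-5 kWh and 357.4 ft·lbf = 0.000134603 kWh.
5.93333 × 10^-5 − 0.000134603 ≈ -7.527 × 10^-5 kWh.

-7.527 × 10^-5 kilowatt-hours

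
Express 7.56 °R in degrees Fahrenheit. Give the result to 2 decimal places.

-452.11 °F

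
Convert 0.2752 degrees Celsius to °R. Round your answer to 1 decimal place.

492.2 degrees Rankine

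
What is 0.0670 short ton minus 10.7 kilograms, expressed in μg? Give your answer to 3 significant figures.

5.01 × 10^10 micrograms

0.0670 short ton = 6.07814 × 10^10 μg and 10.7 kg = 1.07000 × 10^10 μg.
6.07814 × 10^10 − 1.07000 × 10^10 ≈ 5.01 × 10^10 μg.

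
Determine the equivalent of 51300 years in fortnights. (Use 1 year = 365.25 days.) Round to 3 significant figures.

1.34 × 10^6 fortnight

1 yr = 26.0893 fortnights.
So 51300 × 26.0893 ≈ 1.34 × 10^6 fortnight.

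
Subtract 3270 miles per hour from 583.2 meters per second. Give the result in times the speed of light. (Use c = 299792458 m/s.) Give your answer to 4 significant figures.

-2.931 × 10^-6 c

583.2 m/s = 1.94535 × 10^-6 c and 3270 mph = 4.87611 × 10^-6 c.
1.94535 × 10^-6 − 4.87611 × 10^-6 ≈ -2.931 × 10^-6 c.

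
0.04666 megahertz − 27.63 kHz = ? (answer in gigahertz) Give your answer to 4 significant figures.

0.04666 MHz = 4.66600e-5 GHz and 27.63 kHz = 2.76300e-5 GHz.
4.66600e-5 − 2.76300e-5 ≈ 1.903e-5 GHz.

1.903e-5 gigahertz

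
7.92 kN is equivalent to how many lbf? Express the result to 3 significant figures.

1780 pounds-force

1 kilonewton = 224.809 lbf.
7.92 × 224.809 ≈ 1780 lbf.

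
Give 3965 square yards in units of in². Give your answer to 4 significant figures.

5.139e+6 square inches

1 square yard = 1296.00 in².
3965 × 1296.00 ≈ 5.139e+6 in².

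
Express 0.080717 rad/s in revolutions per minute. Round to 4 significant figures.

0.7708 rpm

1 radian per second = 9.54930 rpm.
Thus 0.080717 × 9.54930 ≈ 0.7708 rpm.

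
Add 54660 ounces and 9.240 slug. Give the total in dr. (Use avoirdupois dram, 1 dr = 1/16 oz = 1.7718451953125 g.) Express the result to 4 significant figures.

950700 drams

54660 oz = 874560 dr and 9.240 slug = 76105.8 dr.
874560 + 76105.8 ≈ 950700 dr.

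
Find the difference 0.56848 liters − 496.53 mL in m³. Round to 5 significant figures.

0.56848 L = 0.000568480 m³ and 496.53 mL = 0.000496530 m³.
0.000568480 − 0.000496530 ≈ 7.1950e-5 m³.

7.1950e-5 m³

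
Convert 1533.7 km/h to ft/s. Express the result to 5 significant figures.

1397.7 feet per second

1 kilometer per hour = 0.911344 ft/s.
So 1533.7 × 0.911344 ≈ 1397.7 ft/s.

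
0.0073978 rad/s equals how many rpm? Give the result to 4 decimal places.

1 radian per second = 9.54930 rpm.
0.0073978 × 9.54930 ≈ 0.0706 rpm.

0.0706 rpm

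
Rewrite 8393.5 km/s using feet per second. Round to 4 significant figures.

1 kilometer per second = 3280.84 ft/s.
8393.5 × 3280.84 ≈ 2.754e+7 ft/s.

2.754e+7 ft/s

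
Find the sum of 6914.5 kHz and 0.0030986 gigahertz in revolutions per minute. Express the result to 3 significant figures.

6.01 × 10^8 revolutions per minute

6914.5 kHz = 4.14870 × 10^8 rpm and 0.0030986 GHz = 1.85916 × 10^8 rpm.
4.14870 × 10^8 + 1.85916 × 10^8 ≈ 6.01 × 10^8 rpm.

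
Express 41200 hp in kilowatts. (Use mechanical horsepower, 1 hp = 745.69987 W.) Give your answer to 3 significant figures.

30700 kW

1 hp = 0.745700 kW.
So 41200 × 0.745700 ≈ 30700 kW.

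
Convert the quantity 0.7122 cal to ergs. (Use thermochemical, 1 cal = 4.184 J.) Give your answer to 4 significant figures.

1 cal = 4.18400e+7 ergs.
Thus 0.7122 × 4.18400e+7 ≈ 2.980e+7 erg.

2.980e+7 erg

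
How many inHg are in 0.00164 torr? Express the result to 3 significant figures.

6.46 × 10^-5 inHg

1 torr = 0.0393701 inHg.
Thus 0.00164 × 0.0393701 ≈ 6.46 × 10^-5 inHg.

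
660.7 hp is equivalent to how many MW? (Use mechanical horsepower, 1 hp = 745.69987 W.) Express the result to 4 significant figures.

0.4927 MW

1 hp = 0.000745700 MW.
Then 660.7 × 0.000745700 ≈ 0.4927 MW.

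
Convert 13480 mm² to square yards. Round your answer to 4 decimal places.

1 mm² = 1.19599 × 10^-6 yd².
So 13480 × 1.19599 × 10^-6 ≈ 0.0161 yd².

0.0161 square yards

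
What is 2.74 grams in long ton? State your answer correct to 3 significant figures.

2.70 × 10^-6 long ton

1 g = 9.84207 × 10^-7 long tons.
Thus 2.74 × 9.84207 × 10^-7 ≈ 2.70 × 10^-6 long ton.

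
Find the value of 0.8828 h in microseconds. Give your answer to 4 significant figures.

3.178e+9 μs

1 h = 3.60000e+9 μs.
So 0.8828 × 3.60000e+9 ≈ 3.178e+9 μs.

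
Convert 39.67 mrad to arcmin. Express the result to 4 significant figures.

1 mrad = 3.43775 arcminutes.
Thus 39.67 × 3.43775 ≈ 136.4 arcmin.

136.4 arcmin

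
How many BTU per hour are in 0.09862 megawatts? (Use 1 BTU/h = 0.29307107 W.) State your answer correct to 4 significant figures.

1 megawatt = 3.41214e+6 BTU/h.
Then 0.09862 × 3.41214e+6 ≈ 336500 BTU/h.

336500 BTU per hour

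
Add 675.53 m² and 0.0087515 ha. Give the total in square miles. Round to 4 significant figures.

0.0002946 mi²

675.53 m² = 0.000260824 mi² and 0.0087515 ha = 3.37897e-5 mi².
0.000260824 + 3.37897e-5 ≈ 0.0002946 mi².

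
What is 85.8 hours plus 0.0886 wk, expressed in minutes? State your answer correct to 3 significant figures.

6040 minutes

85.8 h = 5148.00 min and 0.0886 wk = 893.088 min.
5148.00 + 893.088 ≈ 6040 min.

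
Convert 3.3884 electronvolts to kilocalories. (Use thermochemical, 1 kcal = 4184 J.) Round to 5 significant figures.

1 electronvolt = 3.82929e-23 kilocalories.
3.3884 × 3.82929e-23 ≈ 1.2975e-22 kcal.

1.2975e-22 kilocalories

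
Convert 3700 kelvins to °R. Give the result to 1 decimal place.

6660.0 °R

°R = K × 9/5.
Applying the formula gives 6660.0 °R.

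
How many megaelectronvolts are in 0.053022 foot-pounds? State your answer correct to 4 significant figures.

4.487 × 10^11 megaelectronvolts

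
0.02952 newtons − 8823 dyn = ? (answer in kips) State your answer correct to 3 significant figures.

0.02952 N = 6.63636 × 10^-6 kip and 8823 dyn = 1.98349 × 10^-5 kip.
6.63636 × 10^-6 − 1.98349 × 10^-5 ≈ -1.32 × 10^-5 kip.

-1.32 × 10^-5 kip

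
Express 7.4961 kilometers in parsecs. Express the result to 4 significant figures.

1 km = 3.24078e-14 parsecs.
Thus 7.4961 × 3.24078e-14 ≈ 2.429e-13 pc.

2.429e-13 parsecs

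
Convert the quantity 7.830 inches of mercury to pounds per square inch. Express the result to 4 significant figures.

1 inch of mercury = 0.491154 psi.
7.830 × 0.491154 ≈ 3.846 psi.

3.846 psi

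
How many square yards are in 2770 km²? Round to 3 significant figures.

3.31 × 10^9 square yards

1 square kilometer = 1.19599 × 10^6 yd².
Then 2770 × 1.19599 × 10^6 ≈ 3.31 × 10^9 yd².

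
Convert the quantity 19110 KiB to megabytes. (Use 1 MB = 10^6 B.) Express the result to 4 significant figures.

19.57 MB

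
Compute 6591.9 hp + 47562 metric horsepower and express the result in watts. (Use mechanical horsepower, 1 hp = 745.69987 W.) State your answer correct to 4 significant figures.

3.990e+7 watts

6591.9 hp = 4.91558e+6 W and 47562 PS = 3.49818e+7 W.
4.91558e+6 + 3.49818e+7 ≈ 3.990e+7 W.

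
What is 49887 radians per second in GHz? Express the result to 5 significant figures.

7.9398 × 10^-6 gigahertz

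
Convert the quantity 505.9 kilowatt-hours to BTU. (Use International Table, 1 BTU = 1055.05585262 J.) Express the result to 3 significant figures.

1 kWh = 3412.14 BTU.
So 505.9 × 3412.14 ≈ 1.73 × 10^6 BTU.

1.73 × 10^6 BTU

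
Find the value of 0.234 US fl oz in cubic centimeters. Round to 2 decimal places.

6.92 cubic centimeters

1 US fluid ounce = 29.5735 cm³.
Thus 0.234 × 29.5735 ≈ 6.92 cm³.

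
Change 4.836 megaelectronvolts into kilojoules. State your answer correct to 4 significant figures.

7.748 × 10^-16 kJ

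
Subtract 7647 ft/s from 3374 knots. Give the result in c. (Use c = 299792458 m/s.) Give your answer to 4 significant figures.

3374 kn = 5.78979e-6 c and 7647 ft/s = 7.77473e-6 c.
5.78979e-6 − 7.77473e-6 ≈ -1.985e-6 c.

-1.985e-6 times the speed of light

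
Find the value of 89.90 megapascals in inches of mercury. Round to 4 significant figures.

1 MPa = 295.300 inHg.
Thus 89.90 × 295.300 ≈ 26550 inHg.

26550 inHg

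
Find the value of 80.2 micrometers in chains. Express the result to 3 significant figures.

3.99e-6 chain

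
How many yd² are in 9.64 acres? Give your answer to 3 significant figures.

1 acre = 4840.00 square yards.
So 9.64 × 4840.00 ≈ 46700 yd².

46700 square yards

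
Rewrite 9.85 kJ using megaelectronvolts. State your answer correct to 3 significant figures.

6.15 × 10^16 MeV

1 kilojoule = 6.24151 × 10^15 MeV.
Thus 9.85 × 6.24151 × 10^15 ≈ 6.15 × 10^16 MeV.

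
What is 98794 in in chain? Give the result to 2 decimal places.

1 inch = 0.00126263 chains.
So 98794 × 0.00126263 ≈ 124.74 chain.

124.74 chains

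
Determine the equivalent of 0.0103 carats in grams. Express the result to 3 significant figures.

0.00206 grams

1 ct = 0.200000 grams.
Thus 0.0103 × 0.200000 ≈ 0.00206 g.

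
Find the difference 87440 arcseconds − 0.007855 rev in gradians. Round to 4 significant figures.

87440 arcsec = 26.9877 grad and 0.007855 rev = 3.14200 grad.
26.9877 − 3.14200 ≈ 23.85 grad.

23.85 grad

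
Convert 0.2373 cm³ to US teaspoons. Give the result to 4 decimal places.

0.0481 US teaspoons

1 cm³ = 0.202884 US teaspoons.
So 0.2373 × 0.202884 ≈ 0.0481 US tsp.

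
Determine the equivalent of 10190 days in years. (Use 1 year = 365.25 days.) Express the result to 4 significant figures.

27.90 years

1 d = 0.00273785 yr.
10190 × 0.00273785 ≈ 27.90 yr.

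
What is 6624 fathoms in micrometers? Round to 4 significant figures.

1 fathom = 1.82880 × 10^6 μm.
So 6624 × 1.82880 × 10^6 ≈ 1.211 × 10^10 μm.

1.211 × 10^10 μm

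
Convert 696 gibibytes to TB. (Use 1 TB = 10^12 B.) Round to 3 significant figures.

1 gibibyte = 0.00107374 terabytes.
Thus 696 × 0.00107374 ≈ 0.747 TB.

0.747 terabytes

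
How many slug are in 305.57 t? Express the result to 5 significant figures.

1 t = 68.5218 slugs.
Then 305.57 × 68.5218 ≈ 20938 slug.

20938 slug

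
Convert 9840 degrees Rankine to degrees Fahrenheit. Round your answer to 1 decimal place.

°R = °F + 459.67.
Applying the formula gives 9380.3 °F.

9380.3 °F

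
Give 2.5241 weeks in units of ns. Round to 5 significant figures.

1.5266e+15 ns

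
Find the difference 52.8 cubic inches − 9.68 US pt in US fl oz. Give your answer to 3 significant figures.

52.8 in³ = 29.2571 US fl oz and 9.68 US pt = 154.880 US fl oz.
29.2571 − 154.880 ≈ -126 US fl oz.

-126 US fl oz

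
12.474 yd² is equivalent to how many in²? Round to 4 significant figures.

16170 square inches

1 square yard = 1296.00 in².
12.474 × 1296.00 ≈ 16170 in².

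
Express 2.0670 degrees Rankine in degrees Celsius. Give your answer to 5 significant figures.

°R = (°C + 273.15) × 9/5.
Applying the formula gives -272.00 °C.

-272.00 degrees Celsius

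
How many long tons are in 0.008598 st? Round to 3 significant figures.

5.37 × 10^-5 long tons

1 st = 0.00625000 long ton.
Thus 0.008598 × 0.00625000 ≈ 5.37 × 10^-5 long ton.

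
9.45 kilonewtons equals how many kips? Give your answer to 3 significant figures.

1 kN = 0.224809 kip.
So 9.45 × 0.224809 ≈ 2.12 kip.

2.12 kip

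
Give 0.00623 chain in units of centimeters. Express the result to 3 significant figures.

12.5 centimeters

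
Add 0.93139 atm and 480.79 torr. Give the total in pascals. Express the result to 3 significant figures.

0.93139 atm = 94373.1 Pa and 480.79 torr = 64100.1 Pa.
94373.1 + 64100.1 ≈ 158000 Pa.

158000 Pa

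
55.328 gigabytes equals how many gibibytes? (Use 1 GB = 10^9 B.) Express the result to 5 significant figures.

1 GB = 0.931323 GiB.
Then 55.328 × 0.931323 ≈ 51.528 GiB.

51.528 gibibytes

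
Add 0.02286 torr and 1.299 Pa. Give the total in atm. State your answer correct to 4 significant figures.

4.290 × 10^-5 atm

0.02286 torr = 3.00789 × 10^-5 atm and 1.299 Pa = 1.28201 × 10^-5 atm.
3.00789 × 10^-5 + 1.28201 × 10^-5 ≈ 4.290 × 10^-5 atm.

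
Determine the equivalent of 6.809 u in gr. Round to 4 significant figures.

1 u = 2.56260e-23 grains.
So 6.809 × 2.56260e-23 ≈ 1.745e-22 gr.

1.745e-22 gr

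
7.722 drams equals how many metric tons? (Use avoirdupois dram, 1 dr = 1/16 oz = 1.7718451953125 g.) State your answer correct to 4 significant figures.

1 dr = 1.77185 × 10^-6 t.
Thus 7.722 × 1.77185 × 10^-6 ≈ 1.368 × 10^-5 t.

1.368 × 10^-5 t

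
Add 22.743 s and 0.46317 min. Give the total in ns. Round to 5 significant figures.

5.0533e+10 nanoseconds

22.743 s = 2.27430e+10 ns and 0.46317 min = 2.77902e+10 ns.
2.27430e+10 + 2.77902e+10 ≈ 5.0533e+10 ns.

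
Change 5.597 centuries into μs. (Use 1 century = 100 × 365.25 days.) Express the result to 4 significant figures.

1 century = 3.15576 × 10^15 microseconds.
So 5.597 × 3.15576 × 10^15 ≈ 1.766 × 10^16 μs.

1.766 × 10^16 μs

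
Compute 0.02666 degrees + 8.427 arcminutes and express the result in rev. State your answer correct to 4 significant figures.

0.02666 ° = 7.40556 × 10^-5 rev and 8.427 arcmin = 0.000390139 rev.
7.40556 × 10^-5 + 0.000390139 ≈ 0.0004642 rev.

0.0004642 revolutions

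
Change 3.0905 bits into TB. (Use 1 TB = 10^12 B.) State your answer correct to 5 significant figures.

3.8631 × 10^-13 terabytes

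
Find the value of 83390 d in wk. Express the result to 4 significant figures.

1 day = 0.142857 wk.
Thus 83390 × 0.142857 ≈ 11910 wk.

11910 wk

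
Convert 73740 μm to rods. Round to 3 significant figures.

0.0147 rod

1 μm = 1.98839e-7 rods.
Thus 73740 × 1.98839e-7 ≈ 0.0147 rod.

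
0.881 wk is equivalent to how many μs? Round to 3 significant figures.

5.33 × 10^11 microseconds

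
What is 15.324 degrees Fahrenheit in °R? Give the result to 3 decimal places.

474.994 °R

°R = °F + 459.67.
Applying the formula gives 474.994 °R.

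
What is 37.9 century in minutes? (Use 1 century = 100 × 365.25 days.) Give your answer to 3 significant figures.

1 century = 5.25960 × 10^7 min.
So 37.9 × 5.25960 × 10^7 ≈ 1.99 × 10^9 min.

1.99 × 10^9 minutes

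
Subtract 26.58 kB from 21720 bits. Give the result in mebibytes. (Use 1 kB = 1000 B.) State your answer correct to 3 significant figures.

-0.0228 mebibytes

21720 bit = 0.00258923 MiB and 26.58 kB = 0.0253487 MiB.
0.00258923 − 0.0253487 ≈ -0.0228 MiB.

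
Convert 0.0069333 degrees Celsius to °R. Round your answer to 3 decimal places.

491.682 degrees Rankine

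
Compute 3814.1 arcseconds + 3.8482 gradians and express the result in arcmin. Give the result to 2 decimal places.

3814.1 arcsec = 63.5683 arcmin and 3.8482 grad = 207.803 arcmin.
63.5683 + 207.803 ≈ 271.37 arcmin.

271.37 arcmin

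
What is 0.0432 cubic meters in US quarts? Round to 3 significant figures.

1 cubic meter = 1056.69 US qt.
Then 0.0432 × 1056.69 ≈ 45.6 US qt.

45.6 US quarts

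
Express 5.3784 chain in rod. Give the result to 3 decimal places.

21.514 rod

1 chain = 4.00000 rods.
So 5.3784 × 4.00000 ≈ 21.514 rod.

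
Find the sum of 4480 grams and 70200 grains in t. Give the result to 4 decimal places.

4480 g = 0.00448000 t and 70200 gr = 0.00454888 t.
0.00448000 + 0.00454888 ≈ 0.0090 t.

0.0090 metric tons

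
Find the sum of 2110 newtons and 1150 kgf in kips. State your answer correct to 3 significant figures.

2110 N = 0.474347 kip and 1150 kgf = 2.53532 kip.
0.474347 + 2.53532 ≈ 3.01 kip.

3.01 kip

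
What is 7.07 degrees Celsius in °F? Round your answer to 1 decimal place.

44.7 °F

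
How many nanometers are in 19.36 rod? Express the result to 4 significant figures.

1 rod = 5.02920 × 10^9 nm.
Thus 19.36 × 5.02920 × 10^9 ≈ 9.737 × 10^10 nm.

9.737 × 10^10 nm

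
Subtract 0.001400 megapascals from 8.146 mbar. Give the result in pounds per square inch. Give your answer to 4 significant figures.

-0.08491 pounds per square inch

8.146 mbar = 0.1181477 psi and 0.001400 MPa = 0.2030528 psi.
0.1181477 − 0.2030528 ≈ -0.08491 psi.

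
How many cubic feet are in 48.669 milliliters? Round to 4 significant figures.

0.001719 cubic feet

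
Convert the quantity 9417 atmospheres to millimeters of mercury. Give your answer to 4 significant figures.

7.157 × 10^6 mmHg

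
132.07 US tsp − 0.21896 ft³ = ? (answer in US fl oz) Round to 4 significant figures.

132.07 US tsp = 22.0117 US fl oz and 0.21896 ft³ = 209.656 US fl oz.
22.0117 − 209.656 ≈ -187.6 US fl oz.

-187.6 US fl oz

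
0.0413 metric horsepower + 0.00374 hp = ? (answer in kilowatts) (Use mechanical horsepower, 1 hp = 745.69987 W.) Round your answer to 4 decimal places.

0.0332 kilowatts

0.0413 PS = 0.0303761 kW and 0.00374 hp = 0.00278892 kW.
0.0303761 + 0.00278892 ≈ 0.0332 kW.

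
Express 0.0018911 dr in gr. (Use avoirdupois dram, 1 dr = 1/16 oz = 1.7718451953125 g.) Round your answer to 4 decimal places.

0.0517 grains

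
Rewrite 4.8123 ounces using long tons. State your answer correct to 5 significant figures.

0.00013427 long ton

1 oz = 2.79018 × 10^-5 long tons.
Then 4.8123 × 2.79018 × 10^-5 ≈ 0.00013427 long ton.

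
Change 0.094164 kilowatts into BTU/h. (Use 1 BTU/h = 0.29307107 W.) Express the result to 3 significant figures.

1 kW = 3412.14 BTU per hour.
0.094164 × 3412.14 ≈ 321 BTU/h.

321 BTU per hour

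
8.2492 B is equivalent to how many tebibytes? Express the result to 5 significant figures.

7.5026 × 10^-12 TiB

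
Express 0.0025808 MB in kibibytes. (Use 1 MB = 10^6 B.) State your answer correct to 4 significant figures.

2.520 kibibytes

1 megabyte = 976.5625 KiB.
Thus 0.0025808 × 976.5625 ≈ 2.520 KiB.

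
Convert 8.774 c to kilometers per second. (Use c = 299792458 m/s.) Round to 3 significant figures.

2.63e+6 kilometers per second

1 speed of light = 299792 kilometers per second.
8.774 × 299792 ≈ 2.63e+6 km/s.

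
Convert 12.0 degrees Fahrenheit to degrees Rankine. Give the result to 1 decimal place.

471.7 degrees Rankine

°R = °F + 459.67.
Applying the formula gives 471.7 °R.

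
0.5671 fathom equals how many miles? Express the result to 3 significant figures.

0.000644 mi

1 fathom = 0.00113636 mi.
Then 0.5671 × 0.00113636 ≈ 0.000644 mi.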